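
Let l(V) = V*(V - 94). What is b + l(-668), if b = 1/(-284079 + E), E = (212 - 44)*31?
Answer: 141949800935/278871 ≈ 5.0902e+5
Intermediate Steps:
l(V) = V*(-94 + V)
E = 5208 (E = 168*31 = 5208)
b = -1/278871 (b = 1/(-284079 + 5208) = 1/(-278871) = -1/278871 ≈ -3.5859e-6)
b + l(-668) = -1/278871 - 668*(-94 - 668) = -1/278871 - 668*(-762) = -1/278871 + 509016 = 141949800935/278871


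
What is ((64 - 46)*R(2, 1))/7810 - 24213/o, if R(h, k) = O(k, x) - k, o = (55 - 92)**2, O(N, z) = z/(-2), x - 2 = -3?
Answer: -189115851/10691890 ≈ -17.688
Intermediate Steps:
x = -1 (x = 2 - 3 = -1)
O(N, z) = -z/2 (O(N, z) = z*(-1/2) = -z/2)
o = 1369 (o = (-37)**2 = 1369)
R(h, k) = 1/2 - k (R(h, k) = -1/2*(-1) - k = 1/2 - k)
((64 - 46)*R(2, 1))/7810 - 24213/o = ((64 - 46)*(1/2 - 1*1))/7810 - 24213/1369 = (18*(1/2 - 1))*(1/7810) - 24213*1/1369 = (18*(-1/2))*(1/7810) - 24213/1369 = -9*1/7810 - 24213/1369 = -9/7810 - 24213/1369 = -189115851/10691890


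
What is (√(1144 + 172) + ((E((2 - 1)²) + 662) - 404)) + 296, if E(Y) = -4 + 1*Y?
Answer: 551 + 2*√329 ≈ 587.28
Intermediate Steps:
E(Y) = -4 + Y
(√(1144 + 172) + ((E((2 - 1)²) + 662) - 404)) + 296 = (√(1144 + 172) + (((-4 + (2 - 1)²) + 662) - 404)) + 296 = (√1316 + (((-4 + 1²) + 662) - 404)) + 296 = (2*√329 + (((-4 + 1) + 662) - 404)) + 296 = (2*√329 + ((-3 + 662) - 404)) + 296 = (2*√329 + (659 - 404)) + 296 = (2*√329 + 255) + 296 = (255 + 2*√329) + 296 = 551 + 2*√329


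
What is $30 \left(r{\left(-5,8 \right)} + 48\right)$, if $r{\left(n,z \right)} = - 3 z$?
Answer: $720$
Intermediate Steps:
$30 \left(r{\left(-5,8 \right)} + 48\right) = 30 \left(\left(-3\right) 8 + 48\right) = 30 \left(-24 + 48\right) = 30 \cdot 24 = 720$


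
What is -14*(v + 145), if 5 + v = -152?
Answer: 168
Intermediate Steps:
v = -157 (v = -5 - 152 = -157)
-14*(v + 145) = -14*(-157 + 145) = -14*(-12) = 168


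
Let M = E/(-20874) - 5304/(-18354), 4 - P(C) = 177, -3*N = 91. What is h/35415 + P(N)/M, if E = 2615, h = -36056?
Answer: -55942087743358/52886388195 ≈ -1057.8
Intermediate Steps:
N = -91/3 (N = -⅓*91 = -91/3 ≈ -30.333)
P(C) = -173 (P(C) = 4 - 1*177 = 4 - 177 = -173)
M = 1493333/9121938 (M = 2615/(-20874) - 5304/(-18354) = 2615*(-1/20874) - 5304*(-1/18354) = -2615/20874 + 884/3059 = 1493333/9121938 ≈ 0.16371)
h/35415 + P(N)/M = -36056/35415 - 173/1493333/9121938 = -36056*1/35415 - 173*9121938/1493333 = -36056/35415 - 1578095274/1493333 = -55942087743358/52886388195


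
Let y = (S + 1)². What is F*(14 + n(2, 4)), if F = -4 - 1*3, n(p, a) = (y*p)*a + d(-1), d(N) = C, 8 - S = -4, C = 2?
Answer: -9576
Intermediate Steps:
S = 12 (S = 8 - 1*(-4) = 8 + 4 = 12)
d(N) = 2
y = 169 (y = (12 + 1)² = 13² = 169)
n(p, a) = 2 + 169*a*p (n(p, a) = (169*p)*a + 2 = 169*a*p + 2 = 2 + 169*a*p)
F = -7 (F = -4 - 3 = -7)
F*(14 + n(2, 4)) = -7*(14 + (2 + 169*4*2)) = -7*(14 + (2 + 1352)) = -7*(14 + 1354) = -7*1368 = -9576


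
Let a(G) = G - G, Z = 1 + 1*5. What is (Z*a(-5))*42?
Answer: 0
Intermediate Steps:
Z = 6 (Z = 1 + 5 = 6)
a(G) = 0
(Z*a(-5))*42 = (6*0)*42 = 0*42 = 0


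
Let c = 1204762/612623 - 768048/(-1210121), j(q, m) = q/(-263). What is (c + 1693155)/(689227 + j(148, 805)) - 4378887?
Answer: -4863152579751255211195040/1110591643044688519 ≈ -4.3789e+6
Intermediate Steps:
j(q, m) = -q/263 (j(q, m) = q*(-1/263) = -q/263)
c = 15937451786/6126842623 (c = 1204762*(1/612623) - 768048*(-1/1210121) = 1204762/612623 + 768048/1210121 = 15937451786/6126842623 ≈ 2.6012)
(c + 1693155)/(689227 + j(148, 805)) - 4378887 = (15937451786/6126842623 + 1693155)/(689227 - 1/263*148) - 4378887 = 10373710158797351/(6126842623*(689227 - 148/263)) - 4378887 = 10373710158797351/(6126842623*(181266553/263)) - 4378887 = (10373710158797351/6126842623)*(263/181266553) - 4378887 = 2728285771763703313/1110591643044688519 - 4378887 = -4863152579751255211195040/1110591643044688519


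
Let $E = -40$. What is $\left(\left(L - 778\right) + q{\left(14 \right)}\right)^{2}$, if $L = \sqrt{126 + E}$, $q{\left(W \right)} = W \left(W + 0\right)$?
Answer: $\left(582 - \sqrt{86}\right)^{2} \approx 3.2802 \cdot 10^{5}$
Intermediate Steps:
$q{\left(W \right)} = W^{2}$ ($q{\left(W \right)} = W W = W^{2}$)
$L = \sqrt{86}$ ($L = \sqrt{126 - 40} = \sqrt{86} \approx 9.2736$)
$\left(\left(L - 778\right) + q{\left(14 \right)}\right)^{2} = \left(\left(\sqrt{86} - 778\right) + 14^{2}\right)^{2} = \left(\left(\sqrt{86} - 778\right) + 196\right)^{2} = \left(\left(-778 + \sqrt{86}\right) + 196\right)^{2} = \left(-582 + \sqrt{86}\right)^{2}$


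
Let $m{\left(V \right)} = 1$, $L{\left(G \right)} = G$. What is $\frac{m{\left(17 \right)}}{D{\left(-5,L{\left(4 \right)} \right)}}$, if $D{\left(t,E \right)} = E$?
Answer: $\frac{1}{4} \approx 0.25$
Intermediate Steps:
$\frac{m{\left(17 \right)}}{D{\left(-5,L{\left(4 \right)} \right)}} = 1 \cdot \frac{1}{4} = \frac{1}{4}$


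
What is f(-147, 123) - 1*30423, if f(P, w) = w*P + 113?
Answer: -48391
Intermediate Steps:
f(P, w) = 113 + P*w (f(P, w) = P*w + 113 = 113 + P*w)
f(-147, 123) - 1*30423 = (113 - 147*123) - 1*30423 = (113 - 18081) - 30423 = -17968 - 30423 = -48391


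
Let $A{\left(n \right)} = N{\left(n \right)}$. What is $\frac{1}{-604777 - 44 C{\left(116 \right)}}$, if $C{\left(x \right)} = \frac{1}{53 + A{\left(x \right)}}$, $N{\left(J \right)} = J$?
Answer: $- \frac{169}{102207357} \approx -1.6535 \cdot 10^{-6}$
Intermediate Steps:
$A{\left(n \right)} = n$
$C{\left(x \right)} = \frac{1}{53 + x}$
$\frac{1}{-604777 - 44 C{\left(116 \right)}} = \frac{1}{-604777 - \frac{44}{53 + 116}} = \frac{1}{-604777 - \frac{44}{169}} = \frac{1}{- \frac{102207357}{169}} = - \frac{169}{102207357}$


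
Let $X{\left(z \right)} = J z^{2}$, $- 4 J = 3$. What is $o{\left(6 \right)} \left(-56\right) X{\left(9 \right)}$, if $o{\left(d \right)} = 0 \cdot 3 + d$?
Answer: $20412$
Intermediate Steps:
$J = - \frac{3}{4}$ ($J = \left(- \frac{1}{4}\right) 3 = - \frac{3}{4} \approx -0.75$)
$o{\left(d \right)} = d$ ($o{\left(d \right)} = 0 + d = d$)
$X{\left(z \right)} = - \frac{3 z^{2}}{4}$
$o{\left(6 \right)} \left(-56\right) X{\left(9 \right)} = 6 \left(-56\right) \left(- \frac{3 \cdot 9^{2}}{4}\right) = - 336 \left(\left(- \frac{3}{4}\right) 81\right) = \left(-336\right) \left(- \frac{243}{4}\right) = 20412$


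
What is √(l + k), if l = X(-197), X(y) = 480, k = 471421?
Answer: √471901 ≈ 686.95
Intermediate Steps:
l = 480
√(l + k) = √(480 + 471421) = √471901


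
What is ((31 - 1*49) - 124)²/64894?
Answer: 142/457 ≈ 0.31072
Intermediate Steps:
((31 - 1*49) - 124)²/64894 = ((31 - 49) - 124)²*(1/64894) = (-18 - 124)²*(1/64894) = (-142)²*(1/64894) = 20164*(1/64894) = 142/457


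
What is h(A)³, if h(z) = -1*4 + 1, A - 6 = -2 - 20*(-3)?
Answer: -27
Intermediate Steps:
A = 64 (A = 6 + (-2 - 20*(-3)) = 6 + (-2 - 5*(-12)) = 6 + (-2 + 60) = 6 + 58 = 64)
h(z) = -3 (h(z) = -4 + 1 = -3)
h(A)³ = (-3)³ = -27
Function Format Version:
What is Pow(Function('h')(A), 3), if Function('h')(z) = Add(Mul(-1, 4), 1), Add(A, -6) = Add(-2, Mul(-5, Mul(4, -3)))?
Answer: -27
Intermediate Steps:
A = 64 (A = Add(6, Add(-2, Mul(-5, Mul(4, -3)))) = Add(6, Add(-2, Mul(-5, -12))) = Add(6, Add(-2, 60)) = Add(6, 58) = 64)
Function('h')(z) = -3 (Function('h')(z) = Add(-4, 1) = -3)
Pow(Function('h')(A), 3) = Pow(-3, 3) = -27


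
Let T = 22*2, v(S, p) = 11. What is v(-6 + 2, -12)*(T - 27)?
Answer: 187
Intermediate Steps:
T = 44
v(-6 + 2, -12)*(T - 27) = 11*(44 - 27) = 11*17 = 187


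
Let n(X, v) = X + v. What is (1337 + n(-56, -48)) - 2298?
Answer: -1065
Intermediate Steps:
(1337 + n(-56, -48)) - 2298 = (1337 + (-56 - 48)) - 2298 = (1337 - 104) - 2298 = 1233 - 2298 = -1065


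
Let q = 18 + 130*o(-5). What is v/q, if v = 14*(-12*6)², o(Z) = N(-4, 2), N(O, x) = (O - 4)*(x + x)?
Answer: -36288/2071 ≈ -17.522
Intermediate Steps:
N(O, x) = 2*x*(-4 + O) (N(O, x) = (-4 + O)*(2*x) = 2*x*(-4 + O))
o(Z) = -32 (o(Z) = 2*2*(-4 - 4) = 2*2*(-8) = -32)
q = -4142 (q = 18 + 130*(-32) = 18 - 4160 = -4142)
v = 72576 (v = 14*(-72)² = 14*5184 = 72576)
v/q = 72576/(-4142) = 72576*(-1/4142) = -36288/2071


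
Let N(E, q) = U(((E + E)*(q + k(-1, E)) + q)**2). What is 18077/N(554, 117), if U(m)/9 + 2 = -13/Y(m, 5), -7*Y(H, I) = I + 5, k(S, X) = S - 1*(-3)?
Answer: 180770/639 ≈ 282.90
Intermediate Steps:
k(S, X) = 3 + S (k(S, X) = S + 3 = 3 + S)
Y(H, I) = -5/7 - I/7 (Y(H, I) = -(I + 5)/7 = -(5 + I)/7 = -5/7 - I/7)
U(m) = 639/10 (U(m) = -18 + 9*(-13/(-5/7 - 1/7*5)) = -18 + 9*(-13/(-5/7 - 5/7)) = -18 + 9*(-13/(-10/7)) = -18 + 9*(-13*(-7/10)) = -18 + 9*(91/10) = -18 + 819/10 = 639/10)
N(E, q) = 639/10
18077/N(554, 117) = 18077/(639/10) = 18077*(10/639) = 180770/639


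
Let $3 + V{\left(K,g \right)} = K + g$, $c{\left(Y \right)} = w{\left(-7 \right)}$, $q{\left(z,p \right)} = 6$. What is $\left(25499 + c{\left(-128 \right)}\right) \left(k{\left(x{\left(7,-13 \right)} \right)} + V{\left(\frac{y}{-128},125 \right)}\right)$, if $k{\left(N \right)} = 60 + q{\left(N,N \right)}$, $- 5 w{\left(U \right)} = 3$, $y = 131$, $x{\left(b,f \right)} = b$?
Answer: $\frac{762816509}{160} \approx 4.7676 \cdot 10^{6}$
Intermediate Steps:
$w{\left(U \right)} = - \frac{3}{5}$ ($w{\left(U \right)} = \left(- \frac{1}{5}\right) 3 = - \frac{3}{5}$)
$c{\left(Y \right)} = - \frac{3}{5}$
$k{\left(N \right)} = 66$ ($k{\left(N \right)} = 60 + 6 = 66$)
$V{\left(K,g \right)} = -3 + K + g$ ($V{\left(K,g \right)} = -3 + \left(K + g\right) = -3 + K + g$)
$\left(25499 + c{\left(-128 \right)}\right) \left(k{\left(x{\left(7,-13 \right)} \right)} + V{\left(\frac{y}{-128},125 \right)}\right) = \left(25499 - \frac{3}{5}\right) \left(66 + \left(-3 + \frac{131}{-128} + 125\right)\right) = \frac{127492 \left(66 + \left(-3 + 131 \left(- \frac{1}{128}\right) + 125\right)\right)}{5} = \frac{127492 \left(66 - - \frac{15485}{128}\right)}{5} = \frac{127492 \left(66 + \frac{15485}{128}\right)}{5} = \frac{127492}{5} \cdot \frac{23933}{128} = \frac{762816509}{160}$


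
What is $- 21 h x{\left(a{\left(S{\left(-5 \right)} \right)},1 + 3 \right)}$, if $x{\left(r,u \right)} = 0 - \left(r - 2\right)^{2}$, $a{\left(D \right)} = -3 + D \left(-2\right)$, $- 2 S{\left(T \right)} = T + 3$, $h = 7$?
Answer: $7203$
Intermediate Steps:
$S{\left(T \right)} = - \frac{3}{2} - \frac{T}{2}$ ($S{\left(T \right)} = - \frac{T + 3}{2} = - \frac{3 + T}{2} = - \frac{3}{2} - \frac{T}{2}$)
$a{\left(D \right)} = -3 - 2 D$
$x{\left(r,u \right)} = - \left(-2 + r\right)^{2}$ ($x{\left(r,u \right)} = 0 - \left(-2 + r\right)^{2} = - \left(-2 + r\right)^{2}$)
$- 21 h x{\left(a{\left(S{\left(-5 \right)} \right)},1 + 3 \right)} = \left(-21\right) 7 \left(- \left(-2 - \left(3 + 2 \left(- \frac{3}{2} - - \frac{5}{2}\right)\right)\right)^{2}\right) = - 147 \left(- \left(-2 - \left(3 + 2 \left(- \frac{3}{2} + \frac{5}{2}\right)\right)\right)^{2}\right) = - 147 \left(- \left(-2 - 5\right)^{2}\right) = - 147 \left(- \left(-7\right)^{2}\right) = - 147 \left(\left(-1\right) 49\right) = \left(-147\right) \left(-49\right) = 7203$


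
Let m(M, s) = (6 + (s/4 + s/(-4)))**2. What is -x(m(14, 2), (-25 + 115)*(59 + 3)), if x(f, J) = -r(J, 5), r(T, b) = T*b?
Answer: 27900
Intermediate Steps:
m(M, s) = 36 (m(M, s) = (6 + (s*(1/4) + s*(-1/4)))**2 = (6 + (s/4 - s/4))**2 = (6 + 0)**2 = 6**2 = 36)
x(f, J) = -5*J (x(f, J) = -J*5 = -5*J)
-x(m(14, 2), (-25 + 115)*(59 + 3)) = -(-5)*(-25 + 115)*(59 + 3) = -(-5)*90*62 = -(-5)*5580 = -1*(-27900) = 27900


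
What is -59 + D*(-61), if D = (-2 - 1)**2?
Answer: -608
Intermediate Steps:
D = 9 (D = (-3)**2 = 9)
-59 + D*(-61) = -59 + 9*(-61) = -59 - 549 = -608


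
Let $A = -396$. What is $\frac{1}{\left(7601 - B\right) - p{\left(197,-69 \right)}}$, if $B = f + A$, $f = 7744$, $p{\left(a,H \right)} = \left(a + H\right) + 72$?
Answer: $\frac{1}{53} \approx 0.018868$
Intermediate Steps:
$p{\left(a,H \right)} = 72 + H + a$ ($p{\left(a,H \right)} = \left(H + a\right) + 72 = 72 + H + a$)
$B = 7348$ ($B = 7744 - 396 = 7348$)
$\frac{1}{\left(7601 - B\right) - p{\left(197,-69 \right)}} = \frac{1}{\left(7601 - 7348\right) - \left(72 - 69 + 197\right)} = \frac{1}{\left(7601 - 7348\right) - 200} = \frac{1}{253 - 200} = \frac{1}{53}$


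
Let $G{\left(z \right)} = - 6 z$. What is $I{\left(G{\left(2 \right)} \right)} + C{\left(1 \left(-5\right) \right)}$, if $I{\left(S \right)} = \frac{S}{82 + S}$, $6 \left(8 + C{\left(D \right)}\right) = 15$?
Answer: $- \frac{397}{70} \approx -5.6714$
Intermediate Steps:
$C{\left(D \right)} = - \frac{11}{2}$ ($C{\left(D \right)} = -8 + \frac{1}{6} \cdot 15 = -8 + \frac{5}{2} = - \frac{11}{2}$)
$I{\left(G{\left(2 \right)} \right)} + C{\left(1 \left(-5\right) \right)} = \frac{\left(-6\right) 2}{82 - 12} - \frac{11}{2} = - \frac{12}{82 - 12} - \frac{11}{2} = - \frac{12}{70} - \frac{11}{2} = \left(-12\right) \frac{1}{70} - \frac{11}{2} = - \frac{6}{35} - \frac{11}{2} = - \frac{397}{70}$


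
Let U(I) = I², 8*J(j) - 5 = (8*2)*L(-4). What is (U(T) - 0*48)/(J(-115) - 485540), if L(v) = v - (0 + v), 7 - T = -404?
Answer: -1351368/3884315 ≈ -0.34790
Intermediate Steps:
T = 411 (T = 7 - 1*(-404) = 7 + 404 = 411)
L(v) = 0 (L(v) = v - v = 0)
J(j) = 5/8 (J(j) = 5/8 + ((8*2)*0)/8 = 5/8 + (16*0)/8 = 5/8 + (⅛)*0 = 5/8 + 0 = 5/8)
(U(T) - 0*48)/(J(-115) - 485540) = (411² - 0*48)/(5/8 - 485540) = (168921 - 202*0)/(-3884315/8) = (168921 + 0)*(-8/3884315) = 168921*(-8/3884315) = -1351368/3884315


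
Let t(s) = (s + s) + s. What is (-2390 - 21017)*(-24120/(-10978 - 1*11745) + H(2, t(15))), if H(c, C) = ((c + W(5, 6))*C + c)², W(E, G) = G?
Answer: -69699888367324/22723 ≈ -3.0674e+9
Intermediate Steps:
t(s) = 3*s (t(s) = 2*s + s = 3*s)
H(c, C) = (c + C*(6 + c))² (H(c, C) = ((c + 6)*C + c)² = ((6 + c)*C + c)² = (C*(6 + c) + c)² = (c + C*(6 + c))²)
(-2390 - 21017)*(-24120/(-10978 - 1*11745) + H(2, t(15))) = (-2390 - 21017)*(-24120/(-10978 - 1*11745) + (2 + 6*(3*15) + (3*15)*2)²) = -23407*(-24120/(-10978 - 11745) + (2 + 6*45 + 45*2)²) = -23407*(-24120/(-22723) + (2 + 270 + 90)²) = -23407*(-24120*(-1/22723) + 362²) = -23407*(24120/22723 + 131044) = -23407*2977736932/22723 = -69699888367324/22723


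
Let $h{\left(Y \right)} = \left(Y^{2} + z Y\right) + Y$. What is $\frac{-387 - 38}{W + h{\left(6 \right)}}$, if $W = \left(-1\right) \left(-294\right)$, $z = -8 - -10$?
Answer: $- \frac{425}{348} \approx -1.2213$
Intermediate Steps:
$z = 2$ ($z = -8 + 10 = 2$)
$h{\left(Y \right)} = Y^{2} + 3 Y$ ($h{\left(Y \right)} = \left(Y^{2} + 2 Y\right) + Y = Y^{2} + 3 Y$)
$W = 294$
$\frac{-387 - 38}{W + h{\left(6 \right)}} = \frac{-387 - 38}{294 + 6 \left(3 + 6\right)} = - \frac{425}{294 + 6 \cdot 9} = - \frac{425}{294 + 54} = - \frac{425}{348}$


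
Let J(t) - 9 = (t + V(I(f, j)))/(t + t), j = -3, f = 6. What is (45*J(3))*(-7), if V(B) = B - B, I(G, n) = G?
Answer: -5985/2 ≈ -2992.5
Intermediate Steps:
V(B) = 0
J(t) = 19/2 (J(t) = 9 + (t + 0)/(t + t) = 9 + t/((2*t)) = 9 + t*(1/(2*t)) = 9 + ½ = 19/2)
(45*J(3))*(-7) = (45*(19/2))*(-7) = (855/2)*(-7) = -5985/2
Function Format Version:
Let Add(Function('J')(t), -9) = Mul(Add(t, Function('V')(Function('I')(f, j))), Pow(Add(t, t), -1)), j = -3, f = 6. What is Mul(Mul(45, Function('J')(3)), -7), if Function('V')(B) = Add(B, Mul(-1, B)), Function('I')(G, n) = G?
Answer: Rational(-5985, 2) ≈ -2992.5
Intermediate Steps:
Function('V')(B) = 0
Function('J')(t) = Rational(19, 2) (Function('J')(t) = Add(9, Mul(Add(t, 0), Pow(Add(t, t), -1))) = Add(9, Mul(t, Pow(Mul(2, t), -1))) = Add(9, Mul(t, Mul(Rational(1, 2), Pow(t, -1)))) = Add(9, Rational(1, 2)) = Rational(19, 2))
Mul(Mul(45, Function('J')(3)), -7) = Mul(Mul(45, Rational(19, 2)), -7) = Mul(Rational(855, 2), -7) = Rational(-5985, 2)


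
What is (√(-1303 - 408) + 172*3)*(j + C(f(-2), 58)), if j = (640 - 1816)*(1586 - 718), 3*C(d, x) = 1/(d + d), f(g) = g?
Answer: -526716331 - 12249217*I*√1711/12 ≈ -5.2672e+8 - 4.2223e+7*I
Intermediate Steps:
C(d, x) = 1/(6*d) (C(d, x) = 1/(3*(d + d)) = 1/(3*((2*d))) = (1/(2*d))/3 = 1/(6*d))
j = -1020768 (j = -1176*868 = -1020768)
(√(-1303 - 408) + 172*3)*(j + C(f(-2), 58)) = (√(-1303 - 408) + 172*3)*(-1020768 + (⅙)/(-2)) = (√(-1711) + 516)*(-1020768 + (⅙)*(-½)) = (I*√1711 + 516)*(-1020768 - 1/12) = (516 + I*√1711)*(-12249217/12) = -526716331 - 12249217*I*√1711/12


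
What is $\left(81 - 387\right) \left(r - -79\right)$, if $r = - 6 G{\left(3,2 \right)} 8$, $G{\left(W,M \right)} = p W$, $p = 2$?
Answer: $63954$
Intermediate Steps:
$G{\left(W,M \right)} = 2 W$
$r = -288$ ($r = - 6 \cdot 2 \cdot 3 \cdot 8 = \left(-6\right) 6 \cdot 8 = \left(-36\right) 8 = -288$)
$\left(81 - 387\right) \left(r - -79\right) = \left(81 - 387\right) \left(-288 - -79\right) = - 306 \left(-288 + \left(-9 + 88\right)\right) = - 306 \left(-288 + 79\right) = \left(-306\right) \left(-209\right) = 63954$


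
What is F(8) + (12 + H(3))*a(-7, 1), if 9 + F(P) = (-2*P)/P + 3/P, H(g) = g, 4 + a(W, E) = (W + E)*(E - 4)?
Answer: 1595/8 ≈ 199.38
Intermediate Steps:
a(W, E) = -4 + (-4 + E)*(E + W) (a(W, E) = -4 + (W + E)*(E - 4) = -4 + (E + W)*(-4 + E) = -4 + (-4 + E)*(E + W))
F(P) = -11 + 3/P (F(P) = -9 + ((-2*P)/P + 3/P) = -9 + (-2 + 3/P) = -11 + 3/P)
F(8) + (12 + H(3))*a(-7, 1) = (-11 + 3/8) + (12 + 3)*(-4 + 1² - 4*1 - 4*(-7) + 1*(-7)) = (-11 + 3*(⅛)) + 15*(-4 + 1 - 4 + 28 - 7) = (-11 + 3/8) + 15*14 = -85/8 + 210 = 1595/8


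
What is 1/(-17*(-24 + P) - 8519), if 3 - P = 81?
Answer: -1/6785 ≈ -0.00014738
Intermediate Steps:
P = -78 (P = 3 - 1*81 = 3 - 81 = -78)
1/(-17*(-24 + P) - 8519) = 1/(-17*(-24 - 78) - 8519) = 1/(-17*(-102) - 8519) = 1/(1734 - 8519) = 1/(-6785) = -1/6785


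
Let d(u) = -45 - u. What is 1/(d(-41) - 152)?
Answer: -1/156 ≈ -0.0064103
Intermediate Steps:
1/(d(-41) - 152) = 1/((-45 - 1*(-41)) - 152) = 1/((-45 + 41) - 152) = 1/(-4 - 152) = 1/(-156) = -1/156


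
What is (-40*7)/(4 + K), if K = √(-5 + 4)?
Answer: -1120/17 + 280*I/17 ≈ -65.882 + 16.471*I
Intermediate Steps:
K = I (K = √(-1) = I ≈ 1.0*I)
(-40*7)/(4 + K) = (-40*7)/(4 + I) = ((4 - I)/17)*(-280) = -280*(4 - I)/17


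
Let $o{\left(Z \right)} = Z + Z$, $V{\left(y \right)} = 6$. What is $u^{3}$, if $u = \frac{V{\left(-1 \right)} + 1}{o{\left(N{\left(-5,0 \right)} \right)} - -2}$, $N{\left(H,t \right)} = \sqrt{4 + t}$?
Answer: $\frac{343}{216} \approx 1.588$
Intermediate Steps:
$o{\left(Z \right)} = 2 Z$
$u = \frac{7}{6}$ ($u = \frac{6 + 1}{2 \sqrt{4 + 0} - -2} = \frac{7}{2 \sqrt{4} + \left(-9 + 11\right)} = \frac{7}{2 \cdot 2 + 2} = \frac{7}{4 + 2} = \frac{7}{6} \approx 1.1667$)
$u^{3} = \left(\frac{7}{6}\right)^{3} = \frac{343}{216}$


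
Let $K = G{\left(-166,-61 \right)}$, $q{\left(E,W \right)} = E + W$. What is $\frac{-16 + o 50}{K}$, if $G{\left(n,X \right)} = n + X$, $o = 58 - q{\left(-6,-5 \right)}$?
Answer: $- \frac{3434}{227} \approx -15.128$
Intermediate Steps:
$o = 69$ ($o = 58 - \left(-6 - 5\right) = 58 - -11 = 58 + 11 = 69$)
$G{\left(n,X \right)} = X + n$
$K = -227$ ($K = -61 - 166 = -227$)
$\frac{-16 + o 50}{K} = \frac{-16 + 69 \cdot 50}{-227} = \left(-16 + 3450\right) \left(- \frac{1}{227}\right) = 3434 \left(- \frac{1}{227}\right) = - \frac{3434}{227}$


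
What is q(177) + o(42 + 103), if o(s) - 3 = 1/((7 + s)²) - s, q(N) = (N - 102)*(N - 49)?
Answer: 218517633/23104 ≈ 9458.0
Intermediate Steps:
q(N) = (-102 + N)*(-49 + N)
o(s) = 3 + (7 + s)⁻² - s (o(s) = 3 + (1/((7 + s)²) - s) = 3 + ((7 + s)⁻² - s) = 3 + (7 + s)⁻² - s)
q(177) + o(42 + 103) = (4998 + 177² - 151*177) + (3 + (7 + (42 + 103))⁻² - (42 + 103)) = (4998 + 31329 - 26727) + (3 + (7 + 145)⁻² - 1*145) = 9600 + (3 + 152⁻² - 145) = 9600 + (3 + 1/23104 - 145) = 9600 - 3280767/23104 = 218517633/23104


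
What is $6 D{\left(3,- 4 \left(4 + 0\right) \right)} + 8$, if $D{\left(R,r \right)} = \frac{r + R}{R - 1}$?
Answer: $-31$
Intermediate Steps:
$D{\left(R,r \right)} = \frac{R + r}{-1 + R}$
$6 D{\left(3,- 4 \left(4 + 0\right) \right)} + 8 = 6 \frac{3 - 4 \left(4 + 0\right)}{-1 + 3} + 8 = 6 \frac{3 - 16}{2} + 8 = 6 \cdot \frac{1}{2} \left(-13\right) + 8 = 6 \left(- \frac{13}{2}\right) + 8 = -39 + 8 = -31$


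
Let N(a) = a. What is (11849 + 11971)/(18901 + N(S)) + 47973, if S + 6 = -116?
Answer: 900908787/18779 ≈ 47974.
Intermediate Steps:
S = -122 (S = -6 - 116 = -122)
(11849 + 11971)/(18901 + N(S)) + 47973 = (11849 + 11971)/(18901 - 122) + 47973 = 23820/18779 + 47973 = 900908787/18779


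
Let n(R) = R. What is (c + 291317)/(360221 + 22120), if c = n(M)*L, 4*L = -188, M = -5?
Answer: 97184/127447 ≈ 0.76254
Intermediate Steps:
L = -47 (L = (¼)*(-188) = -47)
c = 235 (c = -5*(-47) = 235)
(c + 291317)/(360221 + 22120) = (235 + 291317)/(360221 + 22120) = 291552/382341 = 291552*(1/382341) = 97184/127447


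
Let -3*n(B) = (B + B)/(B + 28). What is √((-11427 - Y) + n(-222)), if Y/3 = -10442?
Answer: √187222513/97 ≈ 141.06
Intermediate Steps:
Y = -31326 (Y = 3*(-10442) = -31326)
n(B) = -2*B/(3*(28 + B)) (n(B) = -(B + B)/(3*(B + 28)) = -2*B/(3*(28 + B)))
√((-11427 - Y) + n(-222)) = √((-11427 - 1*(-31326)) - 2*(-222)/(84 + 3*(-222))) = √((-11427 + 31326) - 2*(-222)/(84 - 666)) = √(19899 - 2*(-222)/(-582)) = √(19899 - 2*(-222)*(-1/582)) = √(19899 - 74/97) = √(1930129/97) = √187222513/97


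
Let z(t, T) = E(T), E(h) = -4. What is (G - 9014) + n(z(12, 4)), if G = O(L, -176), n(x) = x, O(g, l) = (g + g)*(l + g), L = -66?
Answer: 22926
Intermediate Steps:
z(t, T) = -4
O(g, l) = 2*g*(g + l) (O(g, l) = (2*g)*(g + l) = 2*g*(g + l))
G = 31944 (G = 2*(-66)*(-66 - 176) = 2*(-66)*(-242) = 31944)
(G - 9014) + n(z(12, 4)) = (31944 - 9014) - 4 = 22930 - 4 = 22926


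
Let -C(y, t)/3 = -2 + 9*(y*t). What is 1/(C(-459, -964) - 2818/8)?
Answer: -4/47788793 ≈ -8.3702e-8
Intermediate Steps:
C(y, t) = 6 - 27*t*y (C(y, t) = -3*(-2 + 9*(y*t)) = -3*(-2 + 9*(t*y)) = -3*(-2 + 9*t*y) = 6 - 27*t*y)
1/(C(-459, -964) - 2818/8) = 1/((6 - 27*(-964)*(-459)) - 2818/8) = 1/((6 - 11946852) - 2818*⅛) = 1/(-11946846 - 1409/4) = 1/(-47788793/4) = -4/47788793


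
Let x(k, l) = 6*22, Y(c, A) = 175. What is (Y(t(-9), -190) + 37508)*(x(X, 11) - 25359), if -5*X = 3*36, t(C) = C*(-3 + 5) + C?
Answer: -950629041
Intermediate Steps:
t(C) = 3*C (t(C) = C*2 + C = 2*C + C = 3*C)
X = -108/5 (X = -3*36/5 = -⅕*108 = -108/5 ≈ -21.600)
x(k, l) = 132
(Y(t(-9), -190) + 37508)*(x(X, 11) - 25359) = (175 + 37508)*(132 - 25359) = 37683*(-25227) = -950629041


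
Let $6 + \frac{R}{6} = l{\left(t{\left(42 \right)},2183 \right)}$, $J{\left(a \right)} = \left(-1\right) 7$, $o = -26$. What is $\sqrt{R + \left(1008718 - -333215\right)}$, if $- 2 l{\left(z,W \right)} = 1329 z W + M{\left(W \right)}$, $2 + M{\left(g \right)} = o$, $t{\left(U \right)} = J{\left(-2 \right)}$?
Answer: $24 \sqrt{108103} \approx 7891.0$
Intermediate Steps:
$J{\left(a \right)} = -7$
$t{\left(U \right)} = -7$
$M{\left(g \right)} = -28$ ($M{\left(g \right)} = -2 - 26 = -28$)
$l{\left(z,W \right)} = 14 - \frac{1329 W z}{2}$ ($l{\left(z,W \right)} = - \frac{1329 z W - 28}{2} = - \frac{1329 W z - 28}{2} = - \frac{-28 + 1329 W z}{2} = 14 - \frac{1329 W z}{2}$)
$R = 60925395$ ($R = -36 + 6 \left(14 - \frac{2901207}{2} \left(-7\right)\right) = -36 + 6 \left(14 + \frac{20308449}{2}\right) = -36 + 6 \cdot \frac{20308477}{2} = -36 + 60925431 = 60925395$)
$\sqrt{R + \left(1008718 - -333215\right)} = \sqrt{60925395 + \left(1008718 - -333215\right)} = \sqrt{60925395 + \left(1008718 + 333215\right)} = \sqrt{60925395 + 1341933} = \sqrt{62267328} = 24 \sqrt{108103}$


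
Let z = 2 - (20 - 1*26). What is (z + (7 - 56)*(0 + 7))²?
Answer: 112225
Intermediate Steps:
z = 8 (z = 2 - (20 - 26) = 2 - 1*(-6) = 2 + 6 = 8)
(z + (7 - 56)*(0 + 7))² = (8 + (7 - 56)*(0 + 7))² = (8 - 49*7)² = (8 - 343)² = (-335)² = 112225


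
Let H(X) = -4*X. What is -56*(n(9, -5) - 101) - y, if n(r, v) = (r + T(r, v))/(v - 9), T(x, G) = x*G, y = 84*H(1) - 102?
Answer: 5950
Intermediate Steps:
y = -438 (y = 84*(-4*1) - 102 = 84*(-4) - 102 = -336 - 102 = -438)
T(x, G) = G*x
n(r, v) = (r + r*v)/(-9 + v) (n(r, v) = (r + v*r)/(v - 9) = (r + r*v)/(-9 + v))
-56*(n(9, -5) - 101) - y = -56*(9*(1 - 5)/(-9 - 5) - 101) - 1*(-438) = -56*(9*(-4)/(-14) - 101) + 438 = -56*(9*(-1/14)*(-4) - 101) + 438 = -56*(18/7 - 101) + 438 = -56*(-689/7) + 438 = 5512 + 438 = 5950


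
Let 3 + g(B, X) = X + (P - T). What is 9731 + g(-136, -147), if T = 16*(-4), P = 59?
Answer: 9704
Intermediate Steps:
T = -64
g(B, X) = 120 + X (g(B, X) = -3 + (X + (59 - 1*(-64))) = -3 + (X + (59 + 64)) = -3 + (X + 123) = -3 + (123 + X) = 120 + X)
9731 + g(-136, -147) = 9731 + (120 - 147) = 9731 - 27 = 9704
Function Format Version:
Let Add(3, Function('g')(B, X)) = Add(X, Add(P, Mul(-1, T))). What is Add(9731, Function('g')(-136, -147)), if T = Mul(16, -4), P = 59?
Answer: 9704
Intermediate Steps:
T = -64
Function('g')(B, X) = Add(120, X) (Function('g')(B, X) = Add(-3, Add(X, Add(59, Mul(-1, -64)))) = Add(-3, Add(X, Add(59, 64))) = Add(-3, Add(X, 123)) = Add(-3, Add(123, X)) = Add(120, X))
Add(9731, Function('g')(-136, -147)) = Add(9731, Add(120, -147)) = Add(9731, -27) = 9704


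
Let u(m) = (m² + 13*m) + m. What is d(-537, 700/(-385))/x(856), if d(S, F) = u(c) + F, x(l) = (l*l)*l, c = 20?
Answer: 1865/1724860544 ≈ 1.0812e-6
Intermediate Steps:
x(l) = l³ (x(l) = l²*l = l³)
u(m) = m² + 14*m
d(S, F) = 680 + F (d(S, F) = 20*(14 + 20) + F = 20*34 + F = 680 + F)
d(-537, 700/(-385))/x(856) = (680 + 700/(-385))/(856³) = (680 + 700*(-1/385))/627222016 = (680 - 20/11)*(1/627222016) = (7460/11)*(1/627222016) = 1865/1724860544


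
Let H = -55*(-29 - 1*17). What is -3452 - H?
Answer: -5982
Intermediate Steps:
H = 2530 (H = -55*(-29 - 17) = -55*(-46) = 2530)
-3452 - H = -3452 - 1*2530 = -3452 - 2530 = -5982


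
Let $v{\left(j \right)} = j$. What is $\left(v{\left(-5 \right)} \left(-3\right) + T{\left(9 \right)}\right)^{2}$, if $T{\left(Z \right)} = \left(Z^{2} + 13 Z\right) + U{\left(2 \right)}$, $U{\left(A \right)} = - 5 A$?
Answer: $41209$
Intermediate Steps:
$T{\left(Z \right)} = -10 + Z^{2} + 13 Z$ ($T{\left(Z \right)} = \left(Z^{2} + 13 Z\right) - 10 = -10 + Z^{2} + 13 Z$)
$\left(v{\left(-5 \right)} \left(-3\right) + T{\left(9 \right)}\right)^{2} = \left(\left(-5\right) \left(-3\right) + \left(-10 + 9^{2} + 13 \cdot 9\right)\right)^{2} = \left(15 + \left(-10 + 81 + 117\right)\right)^{2} = \left(15 + 188\right)^{2} = 203^{2} = 41209$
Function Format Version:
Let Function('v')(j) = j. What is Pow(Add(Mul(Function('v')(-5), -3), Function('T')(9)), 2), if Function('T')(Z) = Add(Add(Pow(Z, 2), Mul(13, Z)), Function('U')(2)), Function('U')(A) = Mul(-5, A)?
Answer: 41209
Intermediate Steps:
Function('T')(Z) = Add(-10, Pow(Z, 2), Mul(13, Z)) (Function('T')(Z) = Add(Add(Pow(Z, 2), Mul(13, Z)), Mul(-5, 2)) = Add(Add(Pow(Z, 2), Mul(13, Z)), -10) = Add(-10, Pow(Z, 2), Mul(13, Z)))
Pow(Add(Mul(Function('v')(-5), -3), Function('T')(9)), 2) = Pow(Add(Mul(-5, -3), Add(-10, Pow(9, 2), Mul(13, 9))), 2) = Pow(Add(15, Add(-10, 81, 117)), 2) = Pow(Add(15, 188), 2) = Pow(203, 2) = 41209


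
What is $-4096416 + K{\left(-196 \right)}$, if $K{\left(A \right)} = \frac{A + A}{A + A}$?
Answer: $-4096415$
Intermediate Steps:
$K{\left(A \right)} = 1$ ($K{\left(A \right)} = \frac{2 A}{2 A} = 2 A \frac{1}{2 A} = 1$)
$-4096416 + K{\left(-196 \right)} = -4096416 + 1 = -4096415$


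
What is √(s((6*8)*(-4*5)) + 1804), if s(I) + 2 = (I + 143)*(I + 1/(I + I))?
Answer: √45280651710/240 ≈ 886.64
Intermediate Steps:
s(I) = -2 + (143 + I)*(I + 1/(2*I)) (s(I) = -2 + (I + 143)*(I + 1/(I + I)) = -2 + (143 + I)*(I + 1/(2*I)))
√(s((6*8)*(-4*5)) + 1804) = √((-3/2 + ((6*8)*(-4*5))² + 143*((6*8)*(-4*5)) + 143/(2*(((6*8)*(-4*5))))) + 1804) = √((-3/2 + (48*(-20))² + 143*(48*(-20)) + 143/(2*((48*(-20))))) + 1804) = √((-3/2 + (-960)² + 143*(-960) + (143/2)/(-960)) + 1804) = √((-3/2 + 921600 - 137280 + (143/2)*(-1/960)) + 1804) = √((-3/2 + 921600 - 137280 - 143/1920) + 1804) = √(1505891377/1920 + 1804) = √(1509355057/1920) = √45280651710/240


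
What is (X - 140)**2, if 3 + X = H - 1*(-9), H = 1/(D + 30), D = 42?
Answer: 93064609/5184 ≈ 17952.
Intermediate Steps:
H = 1/72 (H = 1/(42 + 30) = 1/72 ≈ 0.013889)
X = 433/72 (X = -3 + (1/72 - 1*(-9)) = -3 + (1/72 + 9) = -3 + 649/72 = 433/72 ≈ 6.0139)
(X - 140)**2 = (433/72 - 140)**2 = (-9647/72)**2 = 93064609/5184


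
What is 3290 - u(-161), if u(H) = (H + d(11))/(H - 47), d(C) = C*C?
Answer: 85535/26 ≈ 3289.8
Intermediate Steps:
d(C) = C²
u(H) = (121 + H)/(-47 + H) (u(H) = (H + 11²)/(H - 47) = (H + 121)/(-47 + H) = (121 + H)/(-47 + H))
3290 - u(-161) = 3290 - (121 - 161)/(-47 - 161) = 3290 - (-40)/(-208) = 3290 - (-1)*(-40)/208 = 3290 - 1*5/26 = 3290 - 5/26 = 85535/26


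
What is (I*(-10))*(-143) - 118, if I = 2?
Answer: 2742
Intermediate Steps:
(I*(-10))*(-143) - 118 = (2*(-10))*(-143) - 118 = -20*(-143) - 118 = 2860 - 118 = 2742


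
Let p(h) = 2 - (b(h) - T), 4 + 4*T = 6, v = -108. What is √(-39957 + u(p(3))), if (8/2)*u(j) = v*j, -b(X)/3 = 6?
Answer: I*√162042/2 ≈ 201.27*I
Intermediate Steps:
T = ½ (T = -1 + (¼)*6 = -1 + 3/2 = ½ ≈ 0.50000)
b(X) = -18 (b(X) = -3*6 = -18)
p(h) = 41/2 (p(h) = 2 - (-18 - 1*½) = 2 - (-18 - ½) = 2 - 1*(-37/2) = 2 + 37/2 = 41/2)
u(j) = -27*j (u(j) = (-108*j)/4 = -27*j)
√(-39957 + u(p(3))) = √(-39957 - 27*41/2) = √(-39957 - 1107/2) = √(-81021/2) = I*√162042/2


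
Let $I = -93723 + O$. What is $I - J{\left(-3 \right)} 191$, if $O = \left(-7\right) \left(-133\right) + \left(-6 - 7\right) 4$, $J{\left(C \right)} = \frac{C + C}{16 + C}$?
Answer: $- \frac{1205826}{13} \approx -92756.0$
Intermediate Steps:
$J{\left(C \right)} = \frac{2 C}{16 + C}$
$O = 879$ ($O = 931 - 52 = 879$)
$I = -92844$ ($I = -93723 + 879 = -92844$)
$I - J{\left(-3 \right)} 191 = -92844 - 2 \left(-3\right) \frac{1}{16 - 3} \cdot 191 = -92844 - 2 \left(-3\right) \frac{1}{13} \cdot 191 = -92844 - \left(- \frac{6}{13}\right) 191 = -92844 - - \frac{1146}{13} = -92844 + \frac{1146}{13} = - \frac{1205826}{13}$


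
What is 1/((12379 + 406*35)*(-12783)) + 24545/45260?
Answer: 1668506191931/3076658816724 ≈ 0.54231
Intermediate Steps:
1/((12379 + 406*35)*(-12783)) + 24545/45260 = -1/12783/(12379 + 14210) + 24545*(1/45260) = -1/12783/26589 + 4909/9052 = (1/26589)*(-1/12783) + 4909/9052 = -1/339887187 + 4909/9052 = 1668506191931/3076658816724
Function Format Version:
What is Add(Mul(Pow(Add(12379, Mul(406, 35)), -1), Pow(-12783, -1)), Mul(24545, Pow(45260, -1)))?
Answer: Rational(1668506191931, 3076658816724) ≈ 0.54231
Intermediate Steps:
Add(Mul(Pow(Add(12379, Mul(406, 35)), -1), Pow(-12783, -1)), Mul(24545, Pow(45260, -1))) = Add(Mul(Pow(Add(12379, 14210), -1), Rational(-1, 12783)), Mul(24545, Rational(1, 45260))) = Add(Mul(Pow(26589, -1), Rational(-1, 12783)), Rational(4909, 9052)) = Add(Mul(Rational(1, 26589), Rational(-1, 12783)), Rational(4909, 9052)) = Add(Rational(-1, 339887187), Rational(4909, 9052)) = Rational(1668506191931, 3076658816724)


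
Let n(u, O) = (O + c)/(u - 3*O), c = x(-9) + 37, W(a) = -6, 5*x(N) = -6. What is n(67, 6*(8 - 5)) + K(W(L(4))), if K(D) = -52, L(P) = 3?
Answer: -3111/65 ≈ -47.862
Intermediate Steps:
x(N) = -6/5 (x(N) = (⅕)*(-6) = -6/5)
c = 179/5 (c = -6/5 + 37 = 179/5 ≈ 35.800)
n(u, O) = (179/5 + O)/(u - 3*O) (n(u, O) = (O + 179/5)/(u - 3*O) = (179/5 + O)/(u - 3*O))
n(67, 6*(8 - 5)) + K(W(L(4))) = (179/5 + 6*(8 - 5))/(67 - 18*(8 - 5)) - 52 = (179/5 + 6*3)/(67 - 18*3) - 52 = (179/5 + 18)/(67 - 3*18) - 52 = (269/5)/(67 - 54) - 52 = (269/5)/13 - 52 = (1/13)*(269/5) - 52 = 269/65 - 52 = -3111/65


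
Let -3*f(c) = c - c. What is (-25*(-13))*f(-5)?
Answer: 0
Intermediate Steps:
f(c) = 0 (f(c) = -(c - c)/3 = -⅓*0 = 0)
(-25*(-13))*f(-5) = -25*(-13)*0 = 325*0 = 0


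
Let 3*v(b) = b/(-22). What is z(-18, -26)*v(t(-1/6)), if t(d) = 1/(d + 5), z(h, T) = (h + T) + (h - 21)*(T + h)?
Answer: -152/29 ≈ -5.2414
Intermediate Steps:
z(h, T) = T + h + (-21 + h)*(T + h) (z(h, T) = (T + h) + (-21 + h)*(T + h) = T + h + (-21 + h)*(T + h))
t(d) = 1/(5 + d)
v(b) = -b/66 (v(b) = (b/(-22))/3 = (b*(-1/22))/3 = (-b/22)/3 = -b/66)
z(-18, -26)*v(t(-1/6)) = ((-18)**2 - 20*(-26) - 20*(-18) - 26*(-18))*(-1/(66*(5 - 1/6))) = (324 + 520 + 360 + 468)*(-1/(66*(5 - 1*1/6))) = 1672*(-1/(66*(5 - 1/6))) = 1672*(-1/(66*29/6)) = 1672*(-1/66*6/29) = 1672*(-1/319) = -152/29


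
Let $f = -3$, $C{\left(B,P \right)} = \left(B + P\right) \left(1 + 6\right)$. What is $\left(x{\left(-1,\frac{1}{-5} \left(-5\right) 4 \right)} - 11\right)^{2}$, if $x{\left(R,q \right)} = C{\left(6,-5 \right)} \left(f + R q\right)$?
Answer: $3600$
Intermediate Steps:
$C{\left(B,P \right)} = 7 B + 7 P$ ($C{\left(B,P \right)} = \left(B + P\right) 7 = 7 B + 7 P$)
$x{\left(R,q \right)} = -21 + 7 R q$ ($x{\left(R,q \right)} = \left(7 \cdot 6 + 7 \left(-5\right)\right) \left(-3 + R q\right) = \left(42 - 35\right) \left(-3 + R q\right) = 7 \left(-3 + R q\right) = -21 + 7 R q$)
$\left(x{\left(-1,\frac{1}{-5} \left(-5\right) 4 \right)} - 11\right)^{2} = \left(\left(-21 + 7 \left(-1\right) \frac{1}{-5} \left(-5\right) 4\right) - 11\right)^{2} = \left(\left(-21 + 7 \left(-1\right) \left(- \frac{1}{5}\right) \left(-5\right) 4\right) - 11\right)^{2} = \left(\left(-21 + 7 \left(-1\right) 1 \cdot 4\right) - 11\right)^{2} = \left(\left(-21 + 7 \left(-1\right) 4\right) - 11\right)^{2} = \left(\left(-21 - 28\right) - 11\right)^{2} = \left(-49 - 11\right)^{2} = \left(-60\right)^{2} = 3600$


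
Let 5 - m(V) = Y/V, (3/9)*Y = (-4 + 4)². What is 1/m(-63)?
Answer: ⅕ ≈ 0.20000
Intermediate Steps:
Y = 0 (Y = 3*(-4 + 4)² = 3*0² = 3*0 = 0)
m(V) = 5 (m(V) = 5 - 0/V = 5 - 1*0 = 5 + 0 = 5)
1/m(-63) = 1/5 = ⅕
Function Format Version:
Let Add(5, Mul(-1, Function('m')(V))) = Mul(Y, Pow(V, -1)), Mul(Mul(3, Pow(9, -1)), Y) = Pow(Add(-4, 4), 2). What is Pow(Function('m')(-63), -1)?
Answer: Rational(1, 5) ≈ 0.20000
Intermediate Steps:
Y = 0 (Y = Mul(3, Pow(Add(-4, 4), 2)) = Mul(3, Pow(0, 2)) = Mul(3, 0) = 0)
Function('m')(V) = 5 (Function('m')(V) = Add(5, Mul(-1, Mul(0, Pow(V, -1)))) = Add(5, Mul(-1, 0)) = Add(5, 0) = 5)
Pow(Function('m')(-63), -1) = Pow(5, -1) = Rational(1, 5)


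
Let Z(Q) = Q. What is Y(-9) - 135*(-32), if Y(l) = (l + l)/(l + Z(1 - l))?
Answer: 4302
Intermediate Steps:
Y(l) = 2*l (Y(l) = (l + l)/(l + (1 - l)) = (2*l)/1 = (2*l)*1 = 2*l)
Y(-9) - 135*(-32) = 2*(-9) - 135*(-32) = -18 + 4320 = 4302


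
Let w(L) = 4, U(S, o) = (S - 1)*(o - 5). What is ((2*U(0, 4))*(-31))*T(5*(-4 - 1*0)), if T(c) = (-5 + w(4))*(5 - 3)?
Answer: 124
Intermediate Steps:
U(S, o) = (-1 + S)*(-5 + o)
T(c) = -2 (T(c) = (-5 + 4)*(5 - 3) = -1*2 = -2)
((2*U(0, 4))*(-31))*T(5*(-4 - 1*0)) = ((2*(5 - 1*4 - 5*0 + 0*4))*(-31))*(-2) = ((2*(5 - 4 + 0 + 0))*(-31))*(-2) = ((2*1)*(-31))*(-2) = (2*(-31))*(-2) = -62*(-2) = 124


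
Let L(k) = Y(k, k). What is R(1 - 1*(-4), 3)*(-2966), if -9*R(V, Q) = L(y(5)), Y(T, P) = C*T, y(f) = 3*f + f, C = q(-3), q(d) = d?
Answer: -59320/3 ≈ -19773.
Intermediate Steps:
C = -3
y(f) = 4*f
Y(T, P) = -3*T
L(k) = -3*k
R(V, Q) = 20/3 (R(V, Q) = -(-1)*4*5/3 = -(-1)*20/3 = -1/9*(-60) = 20/3)
R(1 - 1*(-4), 3)*(-2966) = (20/3)*(-2966) = -59320/3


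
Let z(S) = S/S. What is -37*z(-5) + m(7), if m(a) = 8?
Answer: -29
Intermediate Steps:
z(S) = 1
-37*z(-5) + m(7) = -37*1 + 8 = -37 + 8 = -29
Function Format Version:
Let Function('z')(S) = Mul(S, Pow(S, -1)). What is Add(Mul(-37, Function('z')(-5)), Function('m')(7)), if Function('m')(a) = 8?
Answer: -29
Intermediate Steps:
Function('z')(S) = 1
Add(Mul(-37, Function('z')(-5)), Function('m')(7)) = Add(Mul(-37, 1), 8) = Add(-37, 8) = -29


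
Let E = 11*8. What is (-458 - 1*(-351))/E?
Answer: -107/88 ≈ -1.2159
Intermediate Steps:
E = 88
(-458 - 1*(-351))/E = (-458 - 1*(-351))/88 = (-458 + 351)*(1/88) = -107*1/88 = -107/88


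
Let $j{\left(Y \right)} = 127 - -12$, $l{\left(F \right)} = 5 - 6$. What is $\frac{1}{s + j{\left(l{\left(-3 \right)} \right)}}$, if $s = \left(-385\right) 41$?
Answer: $- \frac{1}{15646} \approx -6.3914 \cdot 10^{-5}$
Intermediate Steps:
$l{\left(F \right)} = -1$ ($l{\left(F \right)} = 5 - 6 = -1$)
$j{\left(Y \right)} = 139$ ($j{\left(Y \right)} = 127 + 12 = 139$)
$s = -15785$
$\frac{1}{s + j{\left(l{\left(-3 \right)} \right)}} = \frac{1}{-15785 + 139} = \frac{1}{-15646} = - \frac{1}{15646}$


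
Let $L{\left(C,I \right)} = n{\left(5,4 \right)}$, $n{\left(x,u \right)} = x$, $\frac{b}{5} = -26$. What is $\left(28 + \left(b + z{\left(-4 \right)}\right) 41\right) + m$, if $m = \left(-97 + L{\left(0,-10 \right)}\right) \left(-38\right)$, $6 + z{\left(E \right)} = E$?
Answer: $-2216$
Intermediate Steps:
$b = -130$ ($b = 5 \left(-26\right) = -130$)
$z{\left(E \right)} = -6 + E$
$L{\left(C,I \right)} = 5$
$m = 3496$ ($m = \left(-97 + 5\right) \left(-38\right) = \left(-92\right) \left(-38\right) = 3496$)
$\left(28 + \left(b + z{\left(-4 \right)}\right) 41\right) + m = \left(28 + \left(-130 - 10\right) 41\right) + 3496 = \left(28 - 5740\right) + 3496 = -5712 + 3496 = -2216$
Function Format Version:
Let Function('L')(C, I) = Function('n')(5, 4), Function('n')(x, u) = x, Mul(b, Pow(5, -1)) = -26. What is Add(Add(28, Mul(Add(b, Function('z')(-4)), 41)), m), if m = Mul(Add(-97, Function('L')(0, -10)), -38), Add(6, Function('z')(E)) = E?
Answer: -2216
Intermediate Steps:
b = -130 (b = Mul(5, -26) = -130)
Function('z')(E) = Add(-6, E)
Function('L')(C, I) = 5
m = 3496 (m = Mul(Add(-97, 5), -38) = Mul(-92, -38) = 3496)
Add(Add(28, Mul(Add(b, Function('z')(-4)), 41)), m) = Add(Add(28, Mul(Add(-130, Add(-6, -4)), 41)), 3496) = Add(Add(28, Mul(Add(-130, -10), 41)), 3496) = Add(Add(28, Mul(-140, 41)), 3496) = Add(Add(28, -5740), 3496) = Add(-5712, 3496) = -2216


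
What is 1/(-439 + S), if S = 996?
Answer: 1/557 ≈ 0.0017953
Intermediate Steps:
1/(-439 + S) = 1/(-439 + 996) = 1/557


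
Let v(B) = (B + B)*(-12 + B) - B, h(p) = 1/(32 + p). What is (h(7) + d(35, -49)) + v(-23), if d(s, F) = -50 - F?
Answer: 63649/39 ≈ 1632.0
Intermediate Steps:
v(B) = -B + 2*B*(-12 + B) (v(B) = (2*B)*(-12 + B) - B = 2*B*(-12 + B) - B = -B + 2*B*(-12 + B))
(h(7) + d(35, -49)) + v(-23) = (1/(32 + 7) + (-50 - 1*(-49))) - 23*(-25 + 2*(-23)) = (1/39 + (-50 + 49)) - 23*(-25 - 46) = (1/39 - 1) - 23*(-71) = -38/39 + 1633 = 63649/39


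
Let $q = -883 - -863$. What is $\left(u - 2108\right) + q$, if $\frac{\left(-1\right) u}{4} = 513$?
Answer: $-4180$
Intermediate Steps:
$u = -2052$ ($u = \left(-4\right) 513 = -2052$)
$q = -20$ ($q = -883 + 863 = -20$)
$\left(u - 2108\right) + q = \left(-2052 - 2108\right) - 20 = -4160 - 20 = -4180$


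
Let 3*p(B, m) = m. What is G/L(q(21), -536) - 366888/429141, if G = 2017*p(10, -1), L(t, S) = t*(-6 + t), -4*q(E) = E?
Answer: -4963121944/405538245 ≈ -12.238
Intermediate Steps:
p(B, m) = m/3
q(E) = -E/4
G = -2017/3 (G = 2017*((⅓)*(-1)) = 2017*(-⅓) = -2017/3 ≈ -672.33)
G/L(q(21), -536) - 366888/429141 = -2017*(-4/(21*(-6 - ¼*21)))/3 - 366888/429141 = -2017*(-4/(21*(-6 - 21/4)))/3 - 366888*1/429141 = -2017/(3*((-21/4*(-45/4)))) - 122296/143047 = -2017/(3*945/16) - 122296/143047 = -2017/3*16/945 - 122296/143047 = -32272/2835 - 122296/143047 = -4963121944/405538245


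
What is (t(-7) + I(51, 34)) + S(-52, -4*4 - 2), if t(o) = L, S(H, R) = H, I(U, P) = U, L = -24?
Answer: -25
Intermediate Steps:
t(o) = -24
(t(-7) + I(51, 34)) + S(-52, -4*4 - 2) = (-24 + 51) - 52 = 27 - 52 = -25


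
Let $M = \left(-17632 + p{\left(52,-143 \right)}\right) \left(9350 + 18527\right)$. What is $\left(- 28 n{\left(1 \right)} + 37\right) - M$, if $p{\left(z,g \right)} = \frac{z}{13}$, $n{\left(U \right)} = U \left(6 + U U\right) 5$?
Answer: $491414813$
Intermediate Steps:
$n{\left(U \right)} = 5 U \left(6 + U^{2}\right)$ ($n{\left(U \right)} = U \left(6 + U^{2}\right) 5 = 5 U \left(6 + U^{2}\right)$)
$p{\left(z,g \right)} = \frac{z}{13}$ ($p{\left(z,g \right)} = z \frac{1}{13} = \frac{z}{13}$)
$M = -491415756$ ($M = \left(-17632 + \frac{1}{13} \cdot 52\right) \left(9350 + 18527\right) = \left(-17632 + 4\right) 27877 = \left(-17628\right) 27877 = -491415756$)
$\left(- 28 n{\left(1 \right)} + 37\right) - M = \left(- 28 \cdot 5 \cdot 1 \left(6 + 1^{2}\right) + 37\right) - -491415756 = \left(- 28 \cdot 5 \cdot 1 \left(6 + 1\right) + 37\right) + 491415756 = \left(- 28 \cdot 5 \cdot 1 \cdot 7 + 37\right) + 491415756 = \left(\left(-28\right) 35 + 37\right) + 491415756 = \left(-980 + 37\right) + 491415756 = -943 + 491415756 = 491414813$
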